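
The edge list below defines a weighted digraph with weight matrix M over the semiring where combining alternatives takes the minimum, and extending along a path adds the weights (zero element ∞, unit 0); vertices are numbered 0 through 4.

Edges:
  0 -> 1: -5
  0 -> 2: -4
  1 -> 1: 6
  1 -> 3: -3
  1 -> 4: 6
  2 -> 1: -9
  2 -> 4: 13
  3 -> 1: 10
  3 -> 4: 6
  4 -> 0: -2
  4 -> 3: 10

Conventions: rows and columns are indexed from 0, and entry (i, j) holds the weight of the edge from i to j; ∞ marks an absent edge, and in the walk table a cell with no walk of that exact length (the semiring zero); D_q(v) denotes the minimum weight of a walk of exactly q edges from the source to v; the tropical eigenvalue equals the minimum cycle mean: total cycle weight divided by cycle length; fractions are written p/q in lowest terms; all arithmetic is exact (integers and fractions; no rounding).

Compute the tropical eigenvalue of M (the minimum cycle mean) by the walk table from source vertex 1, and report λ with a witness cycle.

q=0: [∞, 0, ∞, ∞, ∞]
q=1: [∞, 6, ∞, -3, 6]
q=2: [4, 7, ∞, 3, 3]
q=3: [1, -1, 0, 4, 9]
q=4: [7, -9, -3, -4, 5]
q=5: [3, -12, 3, -12, -3]
Optimal cycle mean attained by: cycle 0->2->1->3->4->0, total (-4) + (-9) + (-3) + 6 + (-2), length 5.
Answer: λ = -12/5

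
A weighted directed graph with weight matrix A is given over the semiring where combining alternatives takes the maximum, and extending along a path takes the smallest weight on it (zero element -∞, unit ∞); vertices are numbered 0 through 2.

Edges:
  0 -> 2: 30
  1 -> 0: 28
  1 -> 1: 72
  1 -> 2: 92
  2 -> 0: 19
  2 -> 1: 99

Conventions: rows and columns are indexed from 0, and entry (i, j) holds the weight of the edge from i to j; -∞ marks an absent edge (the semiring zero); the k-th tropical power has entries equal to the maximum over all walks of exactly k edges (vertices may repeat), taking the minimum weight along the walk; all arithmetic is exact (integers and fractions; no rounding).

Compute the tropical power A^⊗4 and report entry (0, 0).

A^⊗2:
  [19, 30, -∞]
  [28, 92, 72]
  [28, 72, 92]
A^⊗3:
  [28, 30, 30]
  [28, 72, 92]
  [28, 92, 72]
A^⊗4:
  [28, 30, 30]
  [28, 92, 72]
  [28, 72, 92]
Key observation: the optimum is the walk 0->2->1->1->0, with weight 30 min 99 min 72 min 28 = 28.
Optimal value attained by: walk 0->2->1->1->0.
Answer: (A^⊗4)[0][0] = 28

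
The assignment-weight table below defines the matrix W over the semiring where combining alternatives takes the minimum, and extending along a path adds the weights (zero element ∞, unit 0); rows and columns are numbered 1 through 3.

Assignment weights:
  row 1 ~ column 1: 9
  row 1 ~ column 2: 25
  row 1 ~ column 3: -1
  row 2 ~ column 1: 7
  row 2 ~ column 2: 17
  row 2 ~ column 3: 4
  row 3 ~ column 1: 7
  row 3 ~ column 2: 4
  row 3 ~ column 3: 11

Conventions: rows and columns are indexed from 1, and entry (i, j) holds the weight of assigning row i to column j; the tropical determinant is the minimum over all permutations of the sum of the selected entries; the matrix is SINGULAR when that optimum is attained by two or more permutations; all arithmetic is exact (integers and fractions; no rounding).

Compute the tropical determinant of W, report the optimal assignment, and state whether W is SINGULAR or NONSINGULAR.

σ = (1, 2, 3): 9 + 17 + 11 = 37
σ = (1, 3, 2): 9 + 4 + 4 = 17
σ = (2, 1, 3): 25 + 7 + 11 = 43
σ = (2, 3, 1): 25 + 4 + 7 = 36
σ = (3, 1, 2): (-1) + 7 + 4 = 10
σ = (3, 2, 1): (-1) + 17 + 7 = 23
Optimal value attained by: σ = (3, 1, 2).
Answer: det⊕(W) = 10; verdict: NONSINGULAR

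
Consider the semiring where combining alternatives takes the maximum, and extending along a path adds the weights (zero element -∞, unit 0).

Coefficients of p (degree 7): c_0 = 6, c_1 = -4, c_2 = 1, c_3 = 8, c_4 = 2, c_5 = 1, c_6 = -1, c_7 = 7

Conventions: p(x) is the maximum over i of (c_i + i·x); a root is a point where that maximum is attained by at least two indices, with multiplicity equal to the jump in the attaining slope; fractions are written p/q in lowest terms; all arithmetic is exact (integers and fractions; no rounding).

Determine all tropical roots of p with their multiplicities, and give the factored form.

hull edge (i=0, c=6) to (i=3, c=8): slope 2/3, span 3
hull edge (i=3, c=8) to (i=7, c=7): slope -1/4, span 4
Factored form: p(x) = 7 ⊗ (x ⊕ (-2/3)) ⊗ (x ⊕ (-2/3)) ⊗ (x ⊕ (-2/3)) ⊗ (x ⊕ 1/4) ⊗ (x ⊕ 1/4) ⊗ (x ⊕ 1/4) ⊗ (x ⊕ 1/4)
Answer: roots = -2/3 (mult 3), 1/4 (mult 4)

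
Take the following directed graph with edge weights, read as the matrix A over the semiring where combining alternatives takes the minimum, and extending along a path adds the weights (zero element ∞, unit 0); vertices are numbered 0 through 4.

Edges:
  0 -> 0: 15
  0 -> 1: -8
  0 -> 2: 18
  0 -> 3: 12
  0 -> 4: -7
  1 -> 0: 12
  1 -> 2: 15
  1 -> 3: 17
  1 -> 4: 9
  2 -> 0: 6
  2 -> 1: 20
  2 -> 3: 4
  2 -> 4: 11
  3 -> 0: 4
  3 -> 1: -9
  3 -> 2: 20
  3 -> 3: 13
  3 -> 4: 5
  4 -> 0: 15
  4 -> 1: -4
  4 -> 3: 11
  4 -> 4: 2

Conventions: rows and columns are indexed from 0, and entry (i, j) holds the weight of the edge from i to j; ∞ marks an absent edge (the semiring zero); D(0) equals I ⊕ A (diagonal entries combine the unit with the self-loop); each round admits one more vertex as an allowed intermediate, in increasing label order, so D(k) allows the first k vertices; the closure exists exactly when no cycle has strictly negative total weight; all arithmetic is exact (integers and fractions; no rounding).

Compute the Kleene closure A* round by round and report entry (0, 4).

D(0):
  [0, -8, 18, 12, -7]
  [12, 0, 15, 17, 9]
  [6, 20, 0, 4, 11]
  [4, -9, 20, 0, 5]
  [15, -4, ∞, 11, 0]
D(1):
  [0, -8, 18, 12, -7]
  [12, 0, 15, 17, 5]
  [6, -2, 0, 4, -1]
  [4, -9, 20, 0, -3]
  [15, -4, 33, 11, 0]
D(2):
  [0, -8, 7, 9, -7]
  [12, 0, 15, 17, 5]
  [6, -2, 0, 4, -1]
  [3, -9, 6, 0, -4]
  [8, -4, 11, 11, 0]
D(3):
  [0, -8, 7, 9, -7]
  [12, 0, 15, 17, 5]
  [6, -2, 0, 4, -1]
  [3, -9, 6, 0, -4]
  [8, -4, 11, 11, 0]
D(4):
  [0, -8, 7, 9, -7]
  [12, 0, 15, 17, 5]
  [6, -5, 0, 4, -1]
  [3, -9, 6, 0, -4]
  [8, -4, 11, 11, 0]
D(5):
  [0, -11, 4, 4, -7]
  [12, 0, 15, 16, 5]
  [6, -5, 0, 4, -1]
  [3, -9, 6, 0, -4]
  [8, -4, 11, 11, 0]
Answer: A*[0][4] = -7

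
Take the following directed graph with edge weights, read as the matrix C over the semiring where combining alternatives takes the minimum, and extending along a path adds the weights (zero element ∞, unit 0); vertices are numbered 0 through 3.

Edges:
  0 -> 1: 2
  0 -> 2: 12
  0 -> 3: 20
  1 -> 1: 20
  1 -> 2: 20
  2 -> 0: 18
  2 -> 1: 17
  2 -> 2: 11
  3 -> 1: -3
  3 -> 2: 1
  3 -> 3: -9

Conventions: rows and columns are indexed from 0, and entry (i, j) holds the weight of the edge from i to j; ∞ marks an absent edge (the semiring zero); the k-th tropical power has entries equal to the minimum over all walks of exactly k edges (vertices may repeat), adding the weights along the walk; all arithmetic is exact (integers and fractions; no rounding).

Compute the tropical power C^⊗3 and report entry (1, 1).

C^⊗2:
  [30, 17, 21, 11]
  [38, 37, 31, ∞]
  [29, 20, 22, 38]
  [19, -12, -8, -18]
C^⊗3:
  [39, 8, 12, 2]
  [49, 40, 42, 58]
  [40, 31, 33, 29]
  [10, -21, -17, -27]
Key observation: the optimum is the walk 1->2->0->1, with weight 20 + 18 + 2 = 40.
Optimal value attained by: walk 1->2->0->1.
Answer: (C^⊗3)[1][1] = 40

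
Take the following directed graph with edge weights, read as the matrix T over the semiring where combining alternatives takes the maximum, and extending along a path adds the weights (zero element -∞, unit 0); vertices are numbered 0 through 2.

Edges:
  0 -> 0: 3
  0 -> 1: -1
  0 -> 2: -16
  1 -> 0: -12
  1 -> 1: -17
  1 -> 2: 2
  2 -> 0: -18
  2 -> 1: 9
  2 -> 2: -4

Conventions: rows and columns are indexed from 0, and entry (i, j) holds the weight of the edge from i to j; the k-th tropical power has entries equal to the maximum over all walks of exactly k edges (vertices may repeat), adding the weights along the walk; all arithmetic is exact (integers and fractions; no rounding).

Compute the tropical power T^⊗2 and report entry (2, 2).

T^⊗2:
  [6, 2, 1]
  [-9, 11, -2]
  [-3, 5, 11]
Key observation: the optimum is the walk 2->1->2, with weight 9 + 2 = 11.
Optimal value attained by: walk 2->1->2.
Answer: (T^⊗2)[2][2] = 11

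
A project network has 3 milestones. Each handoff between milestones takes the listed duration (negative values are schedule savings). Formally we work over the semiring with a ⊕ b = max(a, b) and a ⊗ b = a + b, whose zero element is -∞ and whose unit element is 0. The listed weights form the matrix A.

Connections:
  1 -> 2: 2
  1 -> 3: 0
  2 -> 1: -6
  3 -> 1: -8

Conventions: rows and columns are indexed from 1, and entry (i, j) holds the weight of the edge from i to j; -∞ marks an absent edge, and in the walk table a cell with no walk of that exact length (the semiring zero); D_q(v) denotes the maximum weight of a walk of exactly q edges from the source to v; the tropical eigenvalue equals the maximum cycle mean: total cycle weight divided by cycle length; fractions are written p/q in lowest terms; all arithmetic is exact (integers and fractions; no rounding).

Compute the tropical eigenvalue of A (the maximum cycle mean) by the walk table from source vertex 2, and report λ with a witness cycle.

q=0: [-∞, 0, -∞]
q=1: [-6, -∞, -∞]
q=2: [-∞, -4, -6]
q=3: [-10, -∞, -∞]
Optimal cycle mean attained by: cycle 1->2->1, total 2 + (-6), length 2.
Answer: λ = -2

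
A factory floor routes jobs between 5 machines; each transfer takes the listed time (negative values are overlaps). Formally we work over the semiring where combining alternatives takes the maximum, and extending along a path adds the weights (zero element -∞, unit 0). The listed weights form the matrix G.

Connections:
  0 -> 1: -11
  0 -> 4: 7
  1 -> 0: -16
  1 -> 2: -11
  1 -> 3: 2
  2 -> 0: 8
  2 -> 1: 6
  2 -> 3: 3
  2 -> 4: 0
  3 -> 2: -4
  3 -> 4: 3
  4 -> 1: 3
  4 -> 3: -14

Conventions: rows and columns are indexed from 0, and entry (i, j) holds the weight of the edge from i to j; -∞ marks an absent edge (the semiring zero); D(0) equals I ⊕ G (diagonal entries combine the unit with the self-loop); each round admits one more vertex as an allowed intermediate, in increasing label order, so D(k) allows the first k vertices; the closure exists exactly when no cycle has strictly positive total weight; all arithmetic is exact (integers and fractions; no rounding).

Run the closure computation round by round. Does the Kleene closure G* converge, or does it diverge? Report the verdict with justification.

D(0):
  [0, -11, -∞, -∞, 7]
  [-16, 0, -11, 2, -∞]
  [8, 6, 0, 3, 0]
  [-∞, -∞, -4, 0, 3]
  [-∞, 3, -∞, -14, 0]
D(1):
  [0, -11, -∞, -∞, 7]
  [-16, 0, -11, 2, -9]
  [8, 6, 0, 3, 15]
  [-∞, -∞, -4, 0, 3]
  [-∞, 3, -∞, -14, 0]
D(2):
  [0, -11, -22, -9, 7]
  [-16, 0, -11, 2, -9]
  [8, 6, 0, 8, 15]
  [-∞, -∞, -4, 0, 3]
  [-13, 3, -8, 5, 0]
Detection: at round 3, diagonal entry (3, 3) turns strictly positive.
Key observation: the cycle 3->2->1->3 has total weight (-4) + 6 + 2, which is strictly positive.
Answer: DIVERGES — positive cycle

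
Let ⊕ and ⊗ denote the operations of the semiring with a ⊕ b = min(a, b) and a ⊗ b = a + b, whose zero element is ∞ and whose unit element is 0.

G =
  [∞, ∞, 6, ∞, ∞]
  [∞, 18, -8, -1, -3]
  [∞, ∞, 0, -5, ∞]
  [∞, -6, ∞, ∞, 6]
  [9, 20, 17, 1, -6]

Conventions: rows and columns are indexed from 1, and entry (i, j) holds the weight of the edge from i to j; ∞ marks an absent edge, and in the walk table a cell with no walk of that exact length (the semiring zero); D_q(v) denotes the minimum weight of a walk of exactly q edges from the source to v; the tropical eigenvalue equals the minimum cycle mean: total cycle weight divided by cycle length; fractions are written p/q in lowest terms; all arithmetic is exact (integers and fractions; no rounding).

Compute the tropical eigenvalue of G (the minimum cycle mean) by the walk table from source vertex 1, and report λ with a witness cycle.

q=0: [0, ∞, ∞, ∞, ∞]
q=1: [∞, ∞, 6, ∞, ∞]
q=2: [∞, ∞, 6, 1, ∞]
q=3: [∞, -5, 6, 1, 7]
q=4: [16, -5, -13, -6, -8]
q=5: [1, -12, -13, -18, -14]
Optimal cycle mean attained by: cycle 2->3->4->2, total (-8) + (-5) + (-6), length 3.
Answer: λ = -19/3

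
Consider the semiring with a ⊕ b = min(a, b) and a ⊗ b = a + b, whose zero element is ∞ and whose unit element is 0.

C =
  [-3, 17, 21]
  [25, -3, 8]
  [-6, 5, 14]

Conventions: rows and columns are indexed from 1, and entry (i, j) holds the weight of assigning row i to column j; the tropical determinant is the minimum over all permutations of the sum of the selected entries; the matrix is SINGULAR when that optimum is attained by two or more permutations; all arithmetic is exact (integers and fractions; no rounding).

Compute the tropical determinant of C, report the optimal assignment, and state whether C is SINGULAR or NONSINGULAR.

σ = (1, 2, 3): (-3) + (-3) + 14 = 8
σ = (1, 3, 2): (-3) + 8 + 5 = 10
σ = (2, 1, 3): 17 + 25 + 14 = 56
σ = (2, 3, 1): 17 + 8 + (-6) = 19
σ = (3, 1, 2): 21 + 25 + 5 = 51
σ = (3, 2, 1): 21 + (-3) + (-6) = 12
Optimal value attained by: σ = (1, 2, 3).
Answer: det⊕(C) = 8; verdict: NONSINGULAR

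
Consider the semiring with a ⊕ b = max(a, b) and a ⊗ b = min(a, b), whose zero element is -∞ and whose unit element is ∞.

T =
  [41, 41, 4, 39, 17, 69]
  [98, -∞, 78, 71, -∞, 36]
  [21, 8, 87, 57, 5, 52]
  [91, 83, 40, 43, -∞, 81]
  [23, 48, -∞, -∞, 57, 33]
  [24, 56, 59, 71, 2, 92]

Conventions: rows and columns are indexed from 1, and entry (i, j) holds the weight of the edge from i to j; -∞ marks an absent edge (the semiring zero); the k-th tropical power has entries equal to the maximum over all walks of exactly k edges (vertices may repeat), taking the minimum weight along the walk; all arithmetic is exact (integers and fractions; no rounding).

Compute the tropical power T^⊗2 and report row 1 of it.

T^⊗2:
  [41, 56, 59, 69, 17, 69]
  [71, 71, 78, 57, 17, 71]
  [57, 57, 87, 57, 17, 57]
  [83, 56, 78, 71, 17, 81]
  [48, 48, 48, 48, 57, 36]
  [71, 71, 59, 71, 17, 92]
Answer: row 1 of T^⊗2 = [41, 56, 59, 69, 17, 69]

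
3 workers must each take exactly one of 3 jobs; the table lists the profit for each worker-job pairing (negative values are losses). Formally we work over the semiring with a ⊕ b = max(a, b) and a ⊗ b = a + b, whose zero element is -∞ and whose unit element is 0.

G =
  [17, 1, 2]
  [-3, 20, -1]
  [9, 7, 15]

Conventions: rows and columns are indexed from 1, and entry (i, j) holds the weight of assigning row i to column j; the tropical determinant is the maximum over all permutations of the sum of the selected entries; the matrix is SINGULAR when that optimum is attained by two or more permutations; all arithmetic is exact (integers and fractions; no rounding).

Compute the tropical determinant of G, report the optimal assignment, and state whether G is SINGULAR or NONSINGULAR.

σ = (1, 2, 3): 17 + 20 + 15 = 52
σ = (1, 3, 2): 17 + (-1) + 7 = 23
σ = (2, 1, 3): 1 + (-3) + 15 = 13
σ = (2, 3, 1): 1 + (-1) + 9 = 9
σ = (3, 1, 2): 2 + (-3) + 7 = 6
σ = (3, 2, 1): 2 + 20 + 9 = 31
Optimal value attained by: σ = (1, 2, 3).
Answer: det⊕(G) = 52; verdict: NONSINGULAR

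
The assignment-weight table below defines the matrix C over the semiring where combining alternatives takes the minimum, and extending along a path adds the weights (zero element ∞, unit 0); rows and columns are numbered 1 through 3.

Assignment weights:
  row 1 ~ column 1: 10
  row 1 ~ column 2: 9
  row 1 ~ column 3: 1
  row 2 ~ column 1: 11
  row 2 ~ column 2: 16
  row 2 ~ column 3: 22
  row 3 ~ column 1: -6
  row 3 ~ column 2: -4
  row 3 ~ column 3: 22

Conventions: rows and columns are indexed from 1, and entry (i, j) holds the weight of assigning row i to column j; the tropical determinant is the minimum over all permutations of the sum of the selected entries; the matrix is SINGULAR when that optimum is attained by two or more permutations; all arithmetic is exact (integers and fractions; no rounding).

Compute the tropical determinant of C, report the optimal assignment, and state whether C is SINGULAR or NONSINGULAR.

σ = (1, 2, 3): 10 + 16 + 22 = 48
σ = (1, 3, 2): 10 + 22 + (-4) = 28
σ = (2, 1, 3): 9 + 11 + 22 = 42
σ = (2, 3, 1): 9 + 22 + (-6) = 25
σ = (3, 1, 2): 1 + 11 + (-4) = 8
σ = (3, 2, 1): 1 + 16 + (-6) = 11
Optimal value attained by: σ = (3, 1, 2).
Answer: det⊕(C) = 8; verdict: NONSINGULAR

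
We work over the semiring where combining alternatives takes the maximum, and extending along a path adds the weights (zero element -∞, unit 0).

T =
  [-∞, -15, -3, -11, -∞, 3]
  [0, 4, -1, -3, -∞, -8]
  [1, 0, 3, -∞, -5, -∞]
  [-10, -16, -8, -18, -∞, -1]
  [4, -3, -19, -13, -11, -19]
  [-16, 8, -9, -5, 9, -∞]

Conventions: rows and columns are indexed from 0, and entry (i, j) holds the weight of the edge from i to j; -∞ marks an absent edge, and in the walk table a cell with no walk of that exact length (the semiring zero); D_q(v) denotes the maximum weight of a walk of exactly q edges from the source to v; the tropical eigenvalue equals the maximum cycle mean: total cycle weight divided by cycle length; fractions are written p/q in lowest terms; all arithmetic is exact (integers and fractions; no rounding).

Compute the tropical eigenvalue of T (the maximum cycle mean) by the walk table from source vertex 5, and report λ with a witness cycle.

q=0: [-∞, -∞, -∞, -∞, -∞, 0]
q=1: [-16, 8, -9, -5, 9, -∞]
q=2: [13, 12, 7, 5, -2, 0]
q=3: [12, 16, 11, 9, 9, 16]
q=4: [16, 24, 15, 13, 25, 15]
q=5: [29, 28, 23, 21, 24, 19]
q=6: [28, 32, 27, 25, 28, 32]
Optimal cycle mean attained by: cycle 0->5->4->0, total 3 + 9 + 4, length 3.
Answer: λ = 16/3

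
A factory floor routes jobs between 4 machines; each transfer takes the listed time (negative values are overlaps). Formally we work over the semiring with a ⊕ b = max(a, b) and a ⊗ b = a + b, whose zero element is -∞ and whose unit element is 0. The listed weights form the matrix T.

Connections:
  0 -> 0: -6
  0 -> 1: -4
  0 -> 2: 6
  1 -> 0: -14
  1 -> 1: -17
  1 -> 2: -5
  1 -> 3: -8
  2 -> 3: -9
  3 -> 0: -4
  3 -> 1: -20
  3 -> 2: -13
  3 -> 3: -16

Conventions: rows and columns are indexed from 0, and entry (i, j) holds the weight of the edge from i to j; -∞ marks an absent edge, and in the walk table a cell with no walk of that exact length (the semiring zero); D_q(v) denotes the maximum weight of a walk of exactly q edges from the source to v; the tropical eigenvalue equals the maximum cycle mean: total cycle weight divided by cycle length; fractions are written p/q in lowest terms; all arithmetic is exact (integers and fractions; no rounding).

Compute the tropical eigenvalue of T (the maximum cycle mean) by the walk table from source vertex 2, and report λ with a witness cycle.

q=0: [-∞, -∞, 0, -∞]
q=1: [-∞, -∞, -∞, -9]
q=2: [-13, -29, -22, -25]
q=3: [-19, -17, -7, -31]
q=4: [-25, -23, -13, -16]
Optimal cycle mean attained by: cycle 0->2->3->0, total 6 + (-9) + (-4), length 3.
Answer: λ = -7/3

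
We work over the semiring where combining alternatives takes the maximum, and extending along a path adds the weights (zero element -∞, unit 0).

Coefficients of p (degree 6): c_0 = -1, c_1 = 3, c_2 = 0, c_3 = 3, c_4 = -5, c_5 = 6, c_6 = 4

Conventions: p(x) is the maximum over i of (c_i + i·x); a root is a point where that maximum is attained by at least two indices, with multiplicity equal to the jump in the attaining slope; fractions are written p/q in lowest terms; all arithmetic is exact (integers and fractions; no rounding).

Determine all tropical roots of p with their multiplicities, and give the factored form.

hull edge (i=0, c=-1) to (i=1, c=3): slope 4, span 1
hull edge (i=1, c=3) to (i=5, c=6): slope 3/4, span 4
hull edge (i=5, c=6) to (i=6, c=4): slope -2, span 1
Factored form: p(x) = 4 ⊗ (x ⊕ (-4)) ⊗ (x ⊕ (-3/4)) ⊗ (x ⊕ (-3/4)) ⊗ (x ⊕ (-3/4)) ⊗ (x ⊕ (-3/4)) ⊗ (x ⊕ 2)
Answer: roots = -4 (mult 1), -3/4 (mult 4), 2 (mult 1)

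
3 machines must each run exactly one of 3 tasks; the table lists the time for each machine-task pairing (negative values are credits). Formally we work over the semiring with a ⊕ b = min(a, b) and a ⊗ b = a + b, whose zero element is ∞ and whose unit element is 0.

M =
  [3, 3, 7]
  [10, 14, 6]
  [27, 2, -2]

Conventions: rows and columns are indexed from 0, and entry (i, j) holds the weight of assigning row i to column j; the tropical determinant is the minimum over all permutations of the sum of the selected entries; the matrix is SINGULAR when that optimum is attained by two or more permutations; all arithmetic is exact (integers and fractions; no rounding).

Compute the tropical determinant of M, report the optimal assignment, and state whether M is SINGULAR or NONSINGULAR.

σ = (0, 1, 2): 3 + 14 + (-2) = 15
σ = (0, 2, 1): 3 + 6 + 2 = 11
σ = (1, 0, 2): 3 + 10 + (-2) = 11
σ = (1, 2, 0): 3 + 6 + 27 = 36
σ = (2, 0, 1): 7 + 10 + 2 = 19
σ = (2, 1, 0): 7 + 14 + 27 = 48
Optimal value attained by: σ = (0, 2, 1).
Answer: det⊕(M) = 11; verdict: SINGULAR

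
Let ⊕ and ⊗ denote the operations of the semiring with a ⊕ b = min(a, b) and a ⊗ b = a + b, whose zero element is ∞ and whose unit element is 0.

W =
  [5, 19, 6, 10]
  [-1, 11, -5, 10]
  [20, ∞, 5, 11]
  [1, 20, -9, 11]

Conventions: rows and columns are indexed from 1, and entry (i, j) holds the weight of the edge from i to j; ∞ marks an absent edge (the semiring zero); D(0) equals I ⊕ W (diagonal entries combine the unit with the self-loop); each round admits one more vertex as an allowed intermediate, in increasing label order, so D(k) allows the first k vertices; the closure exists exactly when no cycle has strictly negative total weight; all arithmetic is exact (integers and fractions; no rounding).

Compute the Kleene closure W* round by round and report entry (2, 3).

D(0):
  [0, 19, 6, 10]
  [-1, 0, -5, 10]
  [20, ∞, 0, 11]
  [1, 20, -9, 0]
D(1):
  [0, 19, 6, 10]
  [-1, 0, -5, 9]
  [20, 39, 0, 11]
  [1, 20, -9, 0]
D(2):
  [0, 19, 6, 10]
  [-1, 0, -5, 9]
  [20, 39, 0, 11]
  [1, 20, -9, 0]
D(3):
  [0, 19, 6, 10]
  [-1, 0, -5, 6]
  [20, 39, 0, 11]
  [1, 20, -9, 0]
D(4):
  [0, 19, 1, 10]
  [-1, 0, -5, 6]
  [12, 31, 0, 11]
  [1, 20, -9, 0]
Answer: W*[2][3] = -5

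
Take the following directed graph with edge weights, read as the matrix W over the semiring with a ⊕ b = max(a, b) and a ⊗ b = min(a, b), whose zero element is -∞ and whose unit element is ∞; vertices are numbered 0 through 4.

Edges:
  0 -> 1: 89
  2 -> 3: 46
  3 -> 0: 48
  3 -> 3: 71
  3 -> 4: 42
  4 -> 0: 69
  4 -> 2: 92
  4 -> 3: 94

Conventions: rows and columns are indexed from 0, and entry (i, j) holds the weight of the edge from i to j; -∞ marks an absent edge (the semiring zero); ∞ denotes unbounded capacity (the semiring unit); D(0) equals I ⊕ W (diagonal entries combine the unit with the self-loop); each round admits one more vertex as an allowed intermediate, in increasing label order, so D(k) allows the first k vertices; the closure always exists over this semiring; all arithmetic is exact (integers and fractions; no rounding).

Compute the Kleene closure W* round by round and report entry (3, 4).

D(0):
  [∞, 89, -∞, -∞, -∞]
  [-∞, ∞, -∞, -∞, -∞]
  [-∞, -∞, ∞, 46, -∞]
  [48, -∞, -∞, ∞, 42]
  [69, -∞, 92, 94, ∞]
D(1):
  [∞, 89, -∞, -∞, -∞]
  [-∞, ∞, -∞, -∞, -∞]
  [-∞, -∞, ∞, 46, -∞]
  [48, 48, -∞, ∞, 42]
  [69, 69, 92, 94, ∞]
D(2):
  [∞, 89, -∞, -∞, -∞]
  [-∞, ∞, -∞, -∞, -∞]
  [-∞, -∞, ∞, 46, -∞]
  [48, 48, -∞, ∞, 42]
  [69, 69, 92, 94, ∞]
D(3):
  [∞, 89, -∞, -∞, -∞]
  [-∞, ∞, -∞, -∞, -∞]
  [-∞, -∞, ∞, 46, -∞]
  [48, 48, -∞, ∞, 42]
  [69, 69, 92, 94, ∞]
D(4):
  [∞, 89, -∞, -∞, -∞]
  [-∞, ∞, -∞, -∞, -∞]
  [46, 46, ∞, 46, 42]
  [48, 48, -∞, ∞, 42]
  [69, 69, 92, 94, ∞]
D(5):
  [∞, 89, -∞, -∞, -∞]
  [-∞, ∞, -∞, -∞, -∞]
  [46, 46, ∞, 46, 42]
  [48, 48, 42, ∞, 42]
  [69, 69, 92, 94, ∞]
Answer: W*[3][4] = 42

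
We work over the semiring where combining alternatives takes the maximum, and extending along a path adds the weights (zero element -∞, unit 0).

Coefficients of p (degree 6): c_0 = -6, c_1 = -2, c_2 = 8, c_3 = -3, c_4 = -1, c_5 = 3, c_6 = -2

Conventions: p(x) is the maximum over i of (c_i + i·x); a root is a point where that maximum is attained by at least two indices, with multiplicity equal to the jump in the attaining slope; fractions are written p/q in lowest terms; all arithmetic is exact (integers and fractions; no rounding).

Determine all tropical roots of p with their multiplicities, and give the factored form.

hull edge (i=0, c=-6) to (i=2, c=8): slope 7, span 2
hull edge (i=2, c=8) to (i=5, c=3): slope -5/3, span 3
hull edge (i=5, c=3) to (i=6, c=-2): slope -5, span 1
Factored form: p(x) = -2 ⊗ (x ⊕ (-7)) ⊗ (x ⊕ (-7)) ⊗ (x ⊕ 5/3) ⊗ (x ⊕ 5/3) ⊗ (x ⊕ 5/3) ⊗ (x ⊕ 5)
Answer: roots = -7 (mult 2), 5/3 (mult 3), 5 (mult 1)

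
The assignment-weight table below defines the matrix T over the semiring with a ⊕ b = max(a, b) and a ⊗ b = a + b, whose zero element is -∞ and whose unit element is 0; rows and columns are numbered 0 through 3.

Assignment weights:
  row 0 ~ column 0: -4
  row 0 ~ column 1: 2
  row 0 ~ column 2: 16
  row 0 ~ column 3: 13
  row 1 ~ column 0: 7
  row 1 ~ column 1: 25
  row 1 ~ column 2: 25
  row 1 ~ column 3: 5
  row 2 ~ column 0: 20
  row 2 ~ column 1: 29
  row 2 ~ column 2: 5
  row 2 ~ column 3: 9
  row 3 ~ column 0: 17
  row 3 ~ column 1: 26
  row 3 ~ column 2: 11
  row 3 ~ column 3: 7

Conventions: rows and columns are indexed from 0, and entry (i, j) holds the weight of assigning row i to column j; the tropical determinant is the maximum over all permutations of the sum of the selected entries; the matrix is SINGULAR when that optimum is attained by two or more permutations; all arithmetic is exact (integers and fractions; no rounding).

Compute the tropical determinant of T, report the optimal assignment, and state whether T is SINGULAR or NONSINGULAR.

σ = (0, 1, 2, 3): (-4) + 25 + 5 + 7 = 33
σ = (0, 1, 3, 2): (-4) + 25 + 9 + 11 = 41
σ = (0, 2, 1, 3): (-4) + 25 + 29 + 7 = 57
σ = (0, 2, 3, 1): (-4) + 25 + 9 + 26 = 56
σ = (0, 3, 1, 2): (-4) + 5 + 29 + 11 = 41
σ = (0, 3, 2, 1): (-4) + 5 + 5 + 26 = 32
σ = (1, 0, 2, 3): 2 + 7 + 5 + 7 = 21
σ = (1, 0, 3, 2): 2 + 7 + 9 + 11 = 29
σ = (1, 2, 0, 3): 2 + 25 + 20 + 7 = 54
σ = (1, 2, 3, 0): 2 + 25 + 9 + 17 = 53
σ = (1, 3, 0, 2): 2 + 5 + 20 + 11 = 38
σ = (1, 3, 2, 0): 2 + 5 + 5 + 17 = 29
σ = (2, 0, 1, 3): 16 + 7 + 29 + 7 = 59
σ = (2, 0, 3, 1): 16 + 7 + 9 + 26 = 58
σ = (2, 1, 0, 3): 16 + 25 + 20 + 7 = 68
σ = (2, 1, 3, 0): 16 + 25 + 9 + 17 = 67
σ = (2, 3, 0, 1): 16 + 5 + 20 + 26 = 67
σ = (2, 3, 1, 0): 16 + 5 + 29 + 17 = 67
σ = (3, 0, 1, 2): 13 + 7 + 29 + 11 = 60
σ = (3, 0, 2, 1): 13 + 7 + 5 + 26 = 51
σ = (3, 1, 0, 2): 13 + 25 + 20 + 11 = 69
σ = (3, 1, 2, 0): 13 + 25 + 5 + 17 = 60
σ = (3, 2, 0, 1): 13 + 25 + 20 + 26 = 84
σ = (3, 2, 1, 0): 13 + 25 + 29 + 17 = 84
Optimal value attained by: σ = (3, 2, 0, 1).
Answer: det⊕(T) = 84; verdict: SINGULAR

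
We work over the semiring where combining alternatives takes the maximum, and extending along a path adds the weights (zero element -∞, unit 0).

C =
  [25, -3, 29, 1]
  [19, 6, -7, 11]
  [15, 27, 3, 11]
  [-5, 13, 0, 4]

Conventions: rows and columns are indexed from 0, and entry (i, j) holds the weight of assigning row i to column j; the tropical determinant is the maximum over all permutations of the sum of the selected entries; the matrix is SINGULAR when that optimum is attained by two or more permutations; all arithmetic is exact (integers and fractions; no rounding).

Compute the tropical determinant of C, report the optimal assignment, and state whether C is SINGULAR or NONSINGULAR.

σ = (0, 1, 2, 3): 25 + 6 + 3 + 4 = 38
σ = (0, 1, 3, 2): 25 + 6 + 11 + 0 = 42
σ = (0, 2, 1, 3): 25 + (-7) + 27 + 4 = 49
σ = (0, 2, 3, 1): 25 + (-7) + 11 + 13 = 42
σ = (0, 3, 1, 2): 25 + 11 + 27 + 0 = 63
σ = (0, 3, 2, 1): 25 + 11 + 3 + 13 = 52
σ = (1, 0, 2, 3): (-3) + 19 + 3 + 4 = 23
σ = (1, 0, 3, 2): (-3) + 19 + 11 + 0 = 27
σ = (1, 2, 0, 3): (-3) + (-7) + 15 + 4 = 9
σ = (1, 2, 3, 0): (-3) + (-7) + 11 + (-5) = -4
σ = (1, 3, 0, 2): (-3) + 11 + 15 + 0 = 23
σ = (1, 3, 2, 0): (-3) + 11 + 3 + (-5) = 6
σ = (2, 0, 1, 3): 29 + 19 + 27 + 4 = 79
σ = (2, 0, 3, 1): 29 + 19 + 11 + 13 = 72
σ = (2, 1, 0, 3): 29 + 6 + 15 + 4 = 54
σ = (2, 1, 3, 0): 29 + 6 + 11 + (-5) = 41
σ = (2, 3, 0, 1): 29 + 11 + 15 + 13 = 68
σ = (2, 3, 1, 0): 29 + 11 + 27 + (-5) = 62
σ = (3, 0, 1, 2): 1 + 19 + 27 + 0 = 47
σ = (3, 0, 2, 1): 1 + 19 + 3 + 13 = 36
σ = (3, 1, 0, 2): 1 + 6 + 15 + 0 = 22
σ = (3, 1, 2, 0): 1 + 6 + 3 + (-5) = 5
σ = (3, 2, 0, 1): 1 + (-7) + 15 + 13 = 22
σ = (3, 2, 1, 0): 1 + (-7) + 27 + (-5) = 16
Optimal value attained by: σ = (2, 0, 1, 3).
Answer: det⊕(C) = 79; verdict: NONSINGULAR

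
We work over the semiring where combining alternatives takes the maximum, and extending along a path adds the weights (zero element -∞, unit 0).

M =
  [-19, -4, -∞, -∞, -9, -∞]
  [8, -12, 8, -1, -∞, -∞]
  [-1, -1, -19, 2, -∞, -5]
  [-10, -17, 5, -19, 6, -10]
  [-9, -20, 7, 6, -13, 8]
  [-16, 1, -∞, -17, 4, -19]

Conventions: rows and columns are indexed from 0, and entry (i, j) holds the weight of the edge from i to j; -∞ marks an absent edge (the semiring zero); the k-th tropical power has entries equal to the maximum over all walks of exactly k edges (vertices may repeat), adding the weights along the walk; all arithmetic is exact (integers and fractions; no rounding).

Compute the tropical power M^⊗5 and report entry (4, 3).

M^⊗2:
  [4, -16, 4, -3, -22, -1]
  [7, 7, 4, 10, 5, 3]
  [7, -4, 7, -2, 8, -8]
  [4, 4, 13, 12, -6, 14]
  [6, 9, 11, 9, 12, 2]
  [9, -11, 11, 10, -9, 12]
M^⊗3:
  [3, 3, 2, 6, 3, -1]
  [15, 4, 15, 11, 16, 13]
  [6, 6, 15, 14, 4, 16]
  [12, 15, 17, 15, 18, 8]
  [17, 10, 19, 18, 15, 20]
  [10, 13, 15, 13, 16, 6]
M^⊗4:
  [11, 1, 11, 9, 12, 11]
  [14, 14, 23, 22, 17, 24]
  [14, 17, 19, 17, 20, 12]
  [23, 16, 25, 24, 21, 26]
  [18, 21, 23, 21, 24, 23]
  [21, 14, 23, 22, 19, 24]
M^⊗5:
  [10, 12, 19, 18, 15, 20]
  [22, 25, 27, 25, 28, 25]
  [25, 18, 27, 26, 23, 28]
  [24, 27, 29, 27, 30, 29]
  [29, 24, 31, 30, 27, 32]
  [22, 25, 27, 25, 28, 27]
Key observation: the optimum is the walk 4->3->4->3->4->3, with weight 6 + 6 + 6 + 6 + 6 = 30.
Optimal value attained by: walk 4->3->4->3->4->3.
Answer: (M^⊗5)[4][3] = 30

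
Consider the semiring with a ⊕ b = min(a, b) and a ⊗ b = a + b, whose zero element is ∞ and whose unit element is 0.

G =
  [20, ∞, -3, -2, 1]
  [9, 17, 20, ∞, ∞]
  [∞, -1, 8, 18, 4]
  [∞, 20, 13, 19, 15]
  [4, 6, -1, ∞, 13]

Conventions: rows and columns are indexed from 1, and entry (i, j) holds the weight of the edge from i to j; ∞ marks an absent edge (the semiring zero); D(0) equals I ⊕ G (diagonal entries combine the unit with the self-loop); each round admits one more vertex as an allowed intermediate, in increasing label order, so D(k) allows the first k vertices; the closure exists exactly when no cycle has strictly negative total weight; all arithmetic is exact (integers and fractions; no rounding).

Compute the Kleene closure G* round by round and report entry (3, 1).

D(0):
  [0, ∞, -3, -2, 1]
  [9, 0, 20, ∞, ∞]
  [∞, -1, 0, 18, 4]
  [∞, 20, 13, 0, 15]
  [4, 6, -1, ∞, 0]
D(1):
  [0, ∞, -3, -2, 1]
  [9, 0, 6, 7, 10]
  [∞, -1, 0, 18, 4]
  [∞, 20, 13, 0, 15]
  [4, 6, -1, 2, 0]
D(2):
  [0, ∞, -3, -2, 1]
  [9, 0, 6, 7, 10]
  [8, -1, 0, 6, 4]
  [29, 20, 13, 0, 15]
  [4, 6, -1, 2, 0]
D(3):
  [0, -4, -3, -2, 1]
  [9, 0, 6, 7, 10]
  [8, -1, 0, 6, 4]
  [21, 12, 13, 0, 15]
  [4, -2, -1, 2, 0]
D(4):
  [0, -4, -3, -2, 1]
  [9, 0, 6, 7, 10]
  [8, -1, 0, 6, 4]
  [21, 12, 13, 0, 15]
  [4, -2, -1, 2, 0]
D(5):
  [0, -4, -3, -2, 1]
  [9, 0, 6, 7, 10]
  [8, -1, 0, 6, 4]
  [19, 12, 13, 0, 15]
  [4, -2, -1, 2, 0]
Answer: G*[3][1] = 8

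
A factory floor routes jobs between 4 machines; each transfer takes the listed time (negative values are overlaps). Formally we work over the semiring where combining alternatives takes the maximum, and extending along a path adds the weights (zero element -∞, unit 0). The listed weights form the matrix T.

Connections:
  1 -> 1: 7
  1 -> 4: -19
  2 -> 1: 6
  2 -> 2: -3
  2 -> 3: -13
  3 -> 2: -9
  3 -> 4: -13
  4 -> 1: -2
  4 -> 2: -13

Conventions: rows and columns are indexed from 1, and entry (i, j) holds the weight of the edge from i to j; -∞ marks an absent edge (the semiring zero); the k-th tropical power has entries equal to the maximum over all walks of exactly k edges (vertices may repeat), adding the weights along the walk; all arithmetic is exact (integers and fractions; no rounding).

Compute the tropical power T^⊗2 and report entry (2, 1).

T^⊗2:
  [14, -32, -∞, -12]
  [13, -6, -16, -13]
  [-3, -12, -22, -∞]
  [5, -16, -26, -21]
Key observation: the optimum is the walk 2->1->1, with weight 6 + 7 = 13.
Optimal value attained by: walk 2->1->1.
Answer: (T^⊗2)[2][1] = 13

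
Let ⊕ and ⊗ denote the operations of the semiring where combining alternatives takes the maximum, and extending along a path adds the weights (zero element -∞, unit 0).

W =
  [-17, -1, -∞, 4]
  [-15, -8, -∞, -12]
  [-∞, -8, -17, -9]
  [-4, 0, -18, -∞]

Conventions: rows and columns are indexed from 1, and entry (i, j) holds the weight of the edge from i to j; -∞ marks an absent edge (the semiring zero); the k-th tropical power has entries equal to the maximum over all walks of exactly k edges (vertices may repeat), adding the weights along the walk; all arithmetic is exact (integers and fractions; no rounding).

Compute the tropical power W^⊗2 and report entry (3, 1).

W^⊗2:
  [0, 4, -14, -13]
  [-16, -12, -30, -11]
  [-13, -9, -27, -20]
  [-15, -5, -35, 0]
Key observation: the optimum is the walk 3->4->1, with weight (-9) + (-4) = -13.
Optimal value attained by: walk 3->4->1.
Answer: (W^⊗2)[3][1] = -13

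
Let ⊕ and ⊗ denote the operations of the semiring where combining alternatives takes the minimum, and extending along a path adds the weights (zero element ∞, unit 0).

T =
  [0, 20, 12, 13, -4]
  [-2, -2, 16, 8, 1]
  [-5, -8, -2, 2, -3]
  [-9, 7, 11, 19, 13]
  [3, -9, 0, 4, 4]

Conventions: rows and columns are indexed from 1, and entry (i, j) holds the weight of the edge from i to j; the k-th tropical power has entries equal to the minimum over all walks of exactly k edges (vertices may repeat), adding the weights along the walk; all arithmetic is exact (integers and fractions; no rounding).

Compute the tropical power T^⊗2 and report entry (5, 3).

T^⊗2:
  [-1, -13, -4, 0, -4]
  [-4, -8, 1, 5, -6]
  [-10, -12, -4, 0, -9]
  [-9, 3, 3, 4, -13]
  [-11, -11, -2, -1, -8]
Key observation: the optimum is the walk 5->3->3, with weight 0 + (-2) = -2.
Optimal value attained by: walk 5->3->3.
Answer: (T^⊗2)[5][3] = -2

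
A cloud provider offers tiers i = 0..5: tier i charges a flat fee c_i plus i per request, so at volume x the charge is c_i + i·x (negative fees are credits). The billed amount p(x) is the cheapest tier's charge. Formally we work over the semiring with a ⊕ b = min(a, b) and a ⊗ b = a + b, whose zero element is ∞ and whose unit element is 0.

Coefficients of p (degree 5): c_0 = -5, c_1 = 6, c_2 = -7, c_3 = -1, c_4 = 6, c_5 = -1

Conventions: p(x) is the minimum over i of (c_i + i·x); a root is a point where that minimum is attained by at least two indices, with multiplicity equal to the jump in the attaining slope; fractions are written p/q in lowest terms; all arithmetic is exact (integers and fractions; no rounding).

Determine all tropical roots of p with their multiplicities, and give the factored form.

hull edge (i=0, c=-5) to (i=2, c=-7): slope -1, span 2
hull edge (i=2, c=-7) to (i=5, c=-1): slope 2, span 3
Factored form: p(x) = -1 ⊗ (x ⊕ (-2)) ⊗ (x ⊕ (-2)) ⊗ (x ⊕ (-2)) ⊗ (x ⊕ 1) ⊗ (x ⊕ 1)
Answer: roots = -2 (mult 3), 1 (mult 2)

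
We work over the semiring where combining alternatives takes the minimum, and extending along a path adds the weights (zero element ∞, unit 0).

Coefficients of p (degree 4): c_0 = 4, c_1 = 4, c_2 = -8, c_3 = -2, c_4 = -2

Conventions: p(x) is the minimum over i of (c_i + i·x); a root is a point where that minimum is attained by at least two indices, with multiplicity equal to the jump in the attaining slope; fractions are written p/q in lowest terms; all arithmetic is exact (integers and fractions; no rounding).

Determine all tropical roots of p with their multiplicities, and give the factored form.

hull edge (i=0, c=4) to (i=2, c=-8): slope -6, span 2
hull edge (i=2, c=-8) to (i=4, c=-2): slope 3, span 2
Factored form: p(x) = -2 ⊗ (x ⊕ (-3)) ⊗ (x ⊕ (-3)) ⊗ (x ⊕ 6) ⊗ (x ⊕ 6)
Answer: roots = -3 (mult 2), 6 (mult 2)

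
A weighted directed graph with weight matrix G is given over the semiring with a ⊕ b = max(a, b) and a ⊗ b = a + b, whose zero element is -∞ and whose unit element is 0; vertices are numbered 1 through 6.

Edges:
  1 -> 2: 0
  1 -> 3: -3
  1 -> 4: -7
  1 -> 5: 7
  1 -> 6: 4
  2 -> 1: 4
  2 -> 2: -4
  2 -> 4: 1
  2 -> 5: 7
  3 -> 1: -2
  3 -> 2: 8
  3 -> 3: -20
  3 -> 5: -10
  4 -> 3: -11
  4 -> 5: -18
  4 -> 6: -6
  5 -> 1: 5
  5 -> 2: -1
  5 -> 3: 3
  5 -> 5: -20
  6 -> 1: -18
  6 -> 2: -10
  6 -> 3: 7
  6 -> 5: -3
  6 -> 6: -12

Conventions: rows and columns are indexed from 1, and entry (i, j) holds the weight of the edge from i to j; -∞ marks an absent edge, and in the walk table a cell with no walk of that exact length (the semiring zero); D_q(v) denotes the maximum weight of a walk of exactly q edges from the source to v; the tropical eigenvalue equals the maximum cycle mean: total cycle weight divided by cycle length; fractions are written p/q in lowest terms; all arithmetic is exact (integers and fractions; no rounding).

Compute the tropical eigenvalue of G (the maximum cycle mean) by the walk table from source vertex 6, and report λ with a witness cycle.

q=0: [-∞, -∞, -∞, -∞, -∞, 0]
q=1: [-18, -10, 7, -∞, -3, -12]
q=2: [5, 15, 0, -9, -3, -14]
q=3: [19, 11, 2, 16, 22, 9]
q=4: [27, 21, 25, 12, 26, 23]
q=5: [31, 33, 30, 22, 34, 31]
q=6: [39, 38, 38, 34, 40, 35]
Optimal cycle mean attained by: cycle 1->6->3->2->5->1, total 4 + 7 + 8 + 7 + 5, length 5.
Answer: λ = 31/5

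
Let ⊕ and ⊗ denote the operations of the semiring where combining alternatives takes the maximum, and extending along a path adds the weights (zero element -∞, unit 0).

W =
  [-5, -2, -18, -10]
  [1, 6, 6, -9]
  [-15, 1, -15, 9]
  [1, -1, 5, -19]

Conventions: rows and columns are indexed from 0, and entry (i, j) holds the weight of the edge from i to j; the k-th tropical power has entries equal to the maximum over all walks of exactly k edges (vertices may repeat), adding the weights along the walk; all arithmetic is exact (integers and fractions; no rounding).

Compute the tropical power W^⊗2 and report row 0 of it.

W^⊗2:
  [-1, 4, 4, -9]
  [7, 12, 12, 15]
  [10, 8, 14, -6]
  [0, 6, 5, 14]
Answer: row 0 of W^⊗2 = [-1, 4, 4, -9]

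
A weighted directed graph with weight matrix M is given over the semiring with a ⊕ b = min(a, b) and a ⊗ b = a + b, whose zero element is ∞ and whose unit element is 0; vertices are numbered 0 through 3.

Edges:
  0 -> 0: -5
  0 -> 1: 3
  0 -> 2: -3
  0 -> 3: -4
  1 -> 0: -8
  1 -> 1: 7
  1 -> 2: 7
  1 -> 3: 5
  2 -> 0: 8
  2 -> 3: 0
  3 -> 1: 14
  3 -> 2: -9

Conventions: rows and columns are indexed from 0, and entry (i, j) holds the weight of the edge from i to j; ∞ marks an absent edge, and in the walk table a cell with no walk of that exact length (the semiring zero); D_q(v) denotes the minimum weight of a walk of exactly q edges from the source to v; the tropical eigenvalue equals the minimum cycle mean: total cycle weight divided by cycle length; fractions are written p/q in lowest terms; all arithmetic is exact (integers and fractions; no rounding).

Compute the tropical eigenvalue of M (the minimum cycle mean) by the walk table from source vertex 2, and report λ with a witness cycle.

q=0: [∞, ∞, 0, ∞]
q=1: [8, ∞, ∞, 0]
q=2: [3, 11, -9, 4]
q=3: [-2, 6, -5, -9]
q=4: [-7, 1, -18, -6]
Optimal cycle mean attained by: cycle 0->0, total (-5), length 1.
Answer: λ = -5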